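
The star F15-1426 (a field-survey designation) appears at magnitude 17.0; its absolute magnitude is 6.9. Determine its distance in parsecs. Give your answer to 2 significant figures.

Distance modulus: m − M = 17.0 − (6.9) = 10.100
m − M = 5 log₁₀ d − 5
log₁₀ d = (m − M)/5 + 1 = 3.0200
d = 10^3.0200 = 1047 pc

d ≈ 1000 pc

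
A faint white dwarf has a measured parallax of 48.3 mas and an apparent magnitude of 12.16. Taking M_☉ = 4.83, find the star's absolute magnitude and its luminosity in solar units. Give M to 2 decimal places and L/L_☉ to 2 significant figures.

M ≈ 10.58; L/L_☉ ≈ 5.0×10^-3

d = 1/p = 1000/48.3 mas = 20.70 pc
M = m − 5 log₁₀ d + 5 = 12.16 − 5·1.3161 + 5 = 10.580
M − M_☉ = 10.580 − 4.83 = 5.750
L/L_☉ = 10^(−0.4 × 5.750) = 5.013×10^-3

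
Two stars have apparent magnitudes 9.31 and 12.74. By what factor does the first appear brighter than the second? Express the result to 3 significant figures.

Δm = 9.31 − (12.74) = -3.43
Flux ratio = 10^(−0.4 Δm) = 10^(−0.4 × -3.43) = 10^1.372 = 23.55

23.6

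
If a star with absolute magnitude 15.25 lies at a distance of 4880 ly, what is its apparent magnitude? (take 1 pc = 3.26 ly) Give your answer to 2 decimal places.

d = 4880 ly / 3.26 = 1497 pc
m = M + 5 log₁₀ d − 5 = 15.25 + 5·3.1752 − 5 = 26.126

m ≈ 26.13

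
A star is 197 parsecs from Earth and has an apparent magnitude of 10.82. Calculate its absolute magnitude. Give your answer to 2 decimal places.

M ≈ 4.35

5 log₁₀(d/10 pc) = 5 log₁₀(197.0) − 5 = 6.472
M = m − 5 log₁₀(d/10) = 10.82 − 6.472 = 4.348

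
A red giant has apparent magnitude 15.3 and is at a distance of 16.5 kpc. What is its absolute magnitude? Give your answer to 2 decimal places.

d = 16.5 kpc = 16500 pc
5 log₁₀(d/10 pc) = 5 log₁₀(16500) − 5 = 16.087
M = m − 5 log₁₀(d/10) = 15.3 − 16.087 = -0.787

M ≈ -0.79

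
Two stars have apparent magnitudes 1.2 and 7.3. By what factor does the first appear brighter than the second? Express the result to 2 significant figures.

Magnitude difference = -6.1
Flux ratio = 10^(−0.4 Δm) = 10^(−0.4 × -6.1) = 10^2.440 = 275.4

280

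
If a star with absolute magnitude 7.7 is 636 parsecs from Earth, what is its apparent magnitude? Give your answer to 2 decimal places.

m = M + 5 log₁₀ d − 5 = 7.7 + 5·2.8035 − 5 = 16.717

m ≈ 16.72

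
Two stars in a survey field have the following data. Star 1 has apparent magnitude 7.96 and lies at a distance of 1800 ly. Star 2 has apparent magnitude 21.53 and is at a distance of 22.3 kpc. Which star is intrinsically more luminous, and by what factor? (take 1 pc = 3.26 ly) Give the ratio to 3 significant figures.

Star 1: d = 1800 ly / 3.26 = 552.1 pc
Star 1: M = m − 5 log₁₀ d + 5 = 7.96 − 5·2.7421 + 5 = -0.750
Star 2: d = 22.3 kpc = 22300 pc
Star 2: M = m − 5 log₁₀ d + 5 = 21.53 − 5·4.3483 + 5 = 4.788
ΔM = M_1 − M_2 = -0.750 − (4.788) = -5.539; smaller M is more luminous → Star 1.
L ratio = 10^(0.4 |ΔM|) = 10^2.216 = 164.2

Star 1 is more luminous, by a factor of 164.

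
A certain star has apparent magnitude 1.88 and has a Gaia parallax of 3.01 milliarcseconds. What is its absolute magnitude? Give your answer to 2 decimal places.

p = 3.01 mas = 3.01×10^-3″ → d = 1/p = 332.2 pc
5 log₁₀(d/10 pc) = 5 log₁₀(332.2) − 5 = 7.607
M = m − 5 log₁₀(d/10) = 1.88 − 7.607 = -5.727

M ≈ -5.73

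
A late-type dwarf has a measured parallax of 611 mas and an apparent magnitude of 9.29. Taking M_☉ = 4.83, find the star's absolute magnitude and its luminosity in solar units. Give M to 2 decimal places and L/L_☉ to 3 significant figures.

M ≈ 13.22; L/L_☉ ≈ 4.40×10^-4

d = 1/p = 1000/611 mas = 1.637 pc
M = m − 5 log₁₀ d + 5 = 9.29 − 5·0.2140 + 5 = 13.220
M − M_☉ = 13.220 − 4.83 = 8.390
L/L_☉ = 10^(−0.4 × 8.390) = 4.405×10^-4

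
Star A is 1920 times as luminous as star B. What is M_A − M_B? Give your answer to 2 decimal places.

Pogson: ΔM = −2.5 log₁₀(ratio) = −2.5 log₁₀(1920) = −2.5 × 3.2833 = -8.208
Star A is brighter, so it has the smaller magnitude: the difference is negative.

M_A − M_B ≈ -8.21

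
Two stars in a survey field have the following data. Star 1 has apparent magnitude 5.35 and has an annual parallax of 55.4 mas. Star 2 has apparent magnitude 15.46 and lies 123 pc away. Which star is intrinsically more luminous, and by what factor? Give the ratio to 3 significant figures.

Star 1 is more luminous, by a factor of 238.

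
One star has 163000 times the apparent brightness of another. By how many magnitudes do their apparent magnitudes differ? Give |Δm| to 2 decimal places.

Pogson: Δm = −2.5 log₁₀(ratio) = −2.5 log₁₀(163000) = −2.5 × 5.2122 = -13.030

|Δm| ≈ 13.03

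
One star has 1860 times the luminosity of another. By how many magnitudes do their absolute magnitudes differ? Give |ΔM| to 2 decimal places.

|ΔM| ≈ 8.17

Pogson: ΔM = −2.5 log₁₀(ratio) = −2.5 log₁₀(1860) = −2.5 × 3.2695 = -8.174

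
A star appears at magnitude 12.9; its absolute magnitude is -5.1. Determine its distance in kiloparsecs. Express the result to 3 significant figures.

d ≈ 39.8 kpc

Distance modulus: m − M = 12.9 − (-5.1) = 18.000
m − M = 5 log₁₀ d − 5
log₁₀ d = (m − M)/5 + 1 = 4.6000
d = 10^4.6000 = 39810 pc
= 39.81 kpc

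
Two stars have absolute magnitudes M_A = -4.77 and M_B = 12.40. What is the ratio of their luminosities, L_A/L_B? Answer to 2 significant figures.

L_A/L_B ≈ 7.4×10^6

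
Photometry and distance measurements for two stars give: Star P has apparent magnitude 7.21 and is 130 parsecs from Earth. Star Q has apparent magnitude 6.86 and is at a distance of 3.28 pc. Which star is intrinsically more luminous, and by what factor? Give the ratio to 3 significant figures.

Star P is more luminous, by a factor of 1140.

Star P: M = m − 5 log₁₀ d + 5 = 7.21 − 5·2.1139 + 5 = 1.640
Star Q: M = m − 5 log₁₀ d + 5 = 6.86 − 5·0.5159 + 5 = 9.281
ΔM = M_P − M_Q = 1.640 − (9.281) = -7.640; smaller M is more luminous → Star P.
L ratio = 10^(0.4 |ΔM|) = 10^3.056 = 1138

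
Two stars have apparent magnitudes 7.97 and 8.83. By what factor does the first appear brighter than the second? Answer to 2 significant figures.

2.2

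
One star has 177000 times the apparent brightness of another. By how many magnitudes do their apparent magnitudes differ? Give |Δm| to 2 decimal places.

|Δm| ≈ 13.12

Pogson: Δm = −2.5 log₁₀(ratio) = −2.5 log₁₀(177000) = −2.5 × 5.2480 = -13.120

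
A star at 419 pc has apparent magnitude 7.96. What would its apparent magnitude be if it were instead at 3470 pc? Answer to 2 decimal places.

m ≈ 12.55

Flux ∝ 1/d², so Δm = 5 log₁₀(d₂/d₁) = 5 log₁₀(3470/419) = 4.591
m₂ = m₁ + Δm = 7.96 + (4.591) = 12.551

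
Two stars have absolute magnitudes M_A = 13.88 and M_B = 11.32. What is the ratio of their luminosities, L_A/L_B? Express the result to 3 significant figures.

ΔM = M_A − M_B = 2.56
L_A/L_B = 10^(−0.4 ΔM) = 10^-1.024 = 0.09462

L_A/L_B ≈ 0.0946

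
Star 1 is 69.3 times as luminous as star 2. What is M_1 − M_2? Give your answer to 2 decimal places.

M_1 − M_2 ≈ -4.60

Pogson: ΔM = −2.5 log₁₀(ratio) = −2.5 log₁₀(69.3) = −2.5 × 1.8407 = -4.602
Star 1 is brighter, so it has the smaller magnitude: the difference is negative.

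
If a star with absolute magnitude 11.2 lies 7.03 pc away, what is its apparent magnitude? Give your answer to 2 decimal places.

m ≈ 10.43

m = M + 5 log₁₀ d − 5 = 11.2 + 5·0.8470 − 5 = 10.435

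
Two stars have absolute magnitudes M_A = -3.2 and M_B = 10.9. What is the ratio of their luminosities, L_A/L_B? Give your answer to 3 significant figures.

ΔM = M_A − M_B = -14.1
L_A/L_B = 10^(−0.4 ΔM) = 10^5.640 = 436500

L_A/L_B ≈ 437000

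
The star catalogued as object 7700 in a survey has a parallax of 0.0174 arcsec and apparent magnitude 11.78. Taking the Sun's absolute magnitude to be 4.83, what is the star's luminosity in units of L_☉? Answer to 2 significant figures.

L/L_☉ ≈ 0.055

d = 1/p = 1/0.0174″ = 57.47 pc
M = m − 5 log₁₀ d + 5 = 11.78 − 5·1.7595 + 5 = 7.983
M − M_☉ = 7.983 − 4.83 = 3.153
L/L_☉ = 10^(−0.4 × 3.153) = 0.05482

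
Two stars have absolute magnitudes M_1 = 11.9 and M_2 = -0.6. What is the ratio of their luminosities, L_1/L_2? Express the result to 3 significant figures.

L_1/L_2 ≈ 1.00×10^-5

ΔM = M_1 − M_2 = 12.5
L_1/L_2 = 10^(−0.4 ΔM) = 10^-5.000 = 1.000×10^-5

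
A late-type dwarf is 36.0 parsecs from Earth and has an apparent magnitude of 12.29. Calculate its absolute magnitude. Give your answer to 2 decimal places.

M ≈ 9.51

5 log₁₀(d/10 pc) = 5 log₁₀(36.00) − 5 = 2.782
M = m − 5 log₁₀(d/10) = 12.29 − 2.782 = 9.508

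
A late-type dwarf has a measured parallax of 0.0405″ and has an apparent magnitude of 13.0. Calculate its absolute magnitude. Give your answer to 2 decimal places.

d = 1/p = 1/0.0405″ = 24.69 pc
5 log₁₀(d/10 pc) = 5 log₁₀(24.69) − 5 = 1.963
M = m − 5 log₁₀(d/10) = 13.0 − 1.963 = 11.037

M ≈ 11.04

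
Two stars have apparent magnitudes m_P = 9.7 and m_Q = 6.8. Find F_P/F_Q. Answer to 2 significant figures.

F_P/F_Q ≈ 0.069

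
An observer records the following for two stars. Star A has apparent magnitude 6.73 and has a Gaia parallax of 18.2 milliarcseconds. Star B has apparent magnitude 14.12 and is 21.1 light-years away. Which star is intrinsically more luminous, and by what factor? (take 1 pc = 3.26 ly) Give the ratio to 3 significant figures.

Star A is more luminous, by a factor of 65100.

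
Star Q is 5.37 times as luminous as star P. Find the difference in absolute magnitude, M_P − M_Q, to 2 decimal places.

Pogson: ΔM = −2.5 log₁₀(ratio) = −2.5 log₁₀(5.37) = −2.5 × 0.7300 = -1.825
Star Q is brighter so has the smaller magnitude: M_P − M_Q is positive.

M_P − M_Q ≈ 1.82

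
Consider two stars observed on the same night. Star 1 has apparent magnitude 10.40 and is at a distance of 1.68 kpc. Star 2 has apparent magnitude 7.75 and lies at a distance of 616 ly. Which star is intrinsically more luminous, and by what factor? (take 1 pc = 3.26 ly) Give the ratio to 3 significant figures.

Star 1 is more luminous, by a factor of 6.88.

Star 1: d = 1.68 kpc = 1680 pc
Star 1: M = m − 5 log₁₀ d + 5 = 10.40 − 5·3.2253 + 5 = -0.727
Star 2: d = 616 ly / 3.26 = 189.0 pc
Star 2: M = m − 5 log₁₀ d + 5 = 7.75 − 5·2.2764 + 5 = 1.368
ΔM = M_1 − M_2 = -0.727 − (1.368) = -2.095; smaller M is more luminous → Star 1.
L ratio = 10^(0.4 |ΔM|) = 10^0.838 = 6.885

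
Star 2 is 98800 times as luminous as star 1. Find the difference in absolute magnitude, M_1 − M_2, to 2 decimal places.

M_1 − M_2 ≈ 12.49

Pogson: ΔM = −2.5 log₁₀(ratio) = −2.5 log₁₀(98800) = −2.5 × 4.9948 = -12.487
Star 2 is brighter so has the smaller magnitude: M_1 − M_2 is positive.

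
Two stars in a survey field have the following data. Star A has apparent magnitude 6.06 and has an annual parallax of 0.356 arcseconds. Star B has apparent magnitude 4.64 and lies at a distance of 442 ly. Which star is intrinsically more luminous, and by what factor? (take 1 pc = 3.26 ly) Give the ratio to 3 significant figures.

Star A: d = 1/p = 1/0.356″ = 2.809 pc
Star A: M = m − 5 log₁₀ d + 5 = 6.06 − 5·0.4486 + 5 = 8.817
Star B: d = 442 ly / 3.26 = 135.6 pc
Star B: M = m − 5 log₁₀ d + 5 = 4.64 − 5·2.1322 + 5 = -1.021
ΔM = M_A − M_B = 8.817 − (-1.021) = 9.838; smaller M is more luminous → Star B.
L ratio = 10^(0.4 |ΔM|) = 10^3.935 = 8616

Star B is more luminous, by a factor of 8620.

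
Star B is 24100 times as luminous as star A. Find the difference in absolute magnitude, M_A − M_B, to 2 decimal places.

M_A − M_B ≈ 10.96

Pogson: ΔM = −2.5 log₁₀(ratio) = −2.5 log₁₀(24100) = −2.5 × 4.3820 = -10.955
Star B is brighter so has the smaller magnitude: M_A − M_B is positive.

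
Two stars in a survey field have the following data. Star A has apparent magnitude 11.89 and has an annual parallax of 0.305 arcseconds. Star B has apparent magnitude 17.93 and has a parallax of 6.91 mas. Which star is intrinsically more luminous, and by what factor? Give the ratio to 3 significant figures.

Star A: d = 1/p = 1/0.305″ = 3.279 pc
Star A: M = m − 5 log₁₀ d + 5 = 11.89 − 5·0.5157 + 5 = 14.311
Star B: p = 6.91 mas = 6.91×10^-3″ → d = 1/p = 144.7 pc
Star B: M = m − 5 log₁₀ d + 5 = 17.93 − 5·2.1605 + 5 = 12.127
ΔM = M_A − M_B = 14.311 − (12.127) = 2.184; smaller M is more luminous → Star B.
L ratio = 10^(0.4 |ΔM|) = 10^0.874 = 7.476

Star B is more luminous, by a factor of 7.48.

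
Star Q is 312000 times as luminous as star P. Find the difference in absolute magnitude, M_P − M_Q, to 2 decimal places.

Pogson: ΔM = −2.5 log₁₀(ratio) = −2.5 log₁₀(312000) = −2.5 × 5.4942 = -13.735
Star Q is brighter so has the smaller magnitude: M_P − M_Q is positive.

M_P − M_Q ≈ 13.74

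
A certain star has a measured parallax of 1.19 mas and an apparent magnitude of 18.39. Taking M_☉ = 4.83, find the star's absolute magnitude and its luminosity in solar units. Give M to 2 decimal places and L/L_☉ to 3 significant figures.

M ≈ 8.77; L/L_☉ ≈ 0.0266

d = 1/p = 1000/1.19 mas = 840.3 pc
M = m − 5 log₁₀ d + 5 = 18.39 − 5·2.9245 + 5 = 8.768
M − M_☉ = 8.768 − 4.83 = 3.938
L/L_☉ = 10^(−0.4 × 3.938) = 0.02660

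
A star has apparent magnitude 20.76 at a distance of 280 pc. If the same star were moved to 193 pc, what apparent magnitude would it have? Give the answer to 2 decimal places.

Flux ∝ 1/d², so Δm = 5 log₁₀(d₂/d₁) = 5 log₁₀(193/280) = -0.808
m₂ = m₁ + Δm = 20.76 + (-0.808) = 19.952

m ≈ 19.95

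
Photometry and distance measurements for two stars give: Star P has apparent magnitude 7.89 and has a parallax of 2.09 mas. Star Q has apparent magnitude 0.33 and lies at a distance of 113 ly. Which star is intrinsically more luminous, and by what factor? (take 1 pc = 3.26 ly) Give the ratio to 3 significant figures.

Star Q is more luminous, by a factor of 5.55.

Star P: p = 2.09 mas = 2.09×10^-3″ → d = 1/p = 478.5 pc
Star P: M = m − 5 log₁₀ d + 5 = 7.89 − 5·2.6799 + 5 = -0.509
Star Q: d = 113 ly / 3.26 = 34.66 pc
Star Q: M = m − 5 log₁₀ d + 5 = 0.33 − 5·1.5399 + 5 = -2.369
ΔM = M_P − M_Q = -0.509 − (-2.369) = 1.860; smaller M is more luminous → Star Q.
L ratio = 10^(0.4 |ΔM|) = 10^0.744 = 5.546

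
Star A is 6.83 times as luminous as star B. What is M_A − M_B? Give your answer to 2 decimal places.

M_A − M_B ≈ -2.09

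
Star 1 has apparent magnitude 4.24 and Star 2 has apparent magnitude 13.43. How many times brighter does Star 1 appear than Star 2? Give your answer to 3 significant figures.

4740

Δm = 4.24 − (13.43) = -9.19
Flux ratio = 10^(−0.4 Δm) = 10^(−0.4 × -9.19) = 10^3.676 = 4742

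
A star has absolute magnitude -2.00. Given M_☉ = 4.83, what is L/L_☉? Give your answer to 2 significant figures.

L/L_☉ ≈ 540

M − M_☉ = -2.00 − 4.83 = -6.830
L/L_☉ = 10^(−0.4 (M − M_☉)) = 10^2.732 = 539.5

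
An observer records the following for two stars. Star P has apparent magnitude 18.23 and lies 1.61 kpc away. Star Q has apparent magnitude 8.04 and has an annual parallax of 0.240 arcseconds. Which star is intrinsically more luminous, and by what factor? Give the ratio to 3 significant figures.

Star P: d = 1.61 kpc = 1610 pc
Star P: M = m − 5 log₁₀ d + 5 = 18.23 − 5·3.2068 + 5 = 7.196
Star Q: d = 1/p = 1/0.240″ = 4.167 pc
Star Q: M = m − 5 log₁₀ d + 5 = 8.04 − 5·0.6198 + 5 = 9.941
ΔM = M_P − M_Q = 7.196 − (9.941) = -2.745; smaller M is more luminous → Star P.
L ratio = 10^(0.4 |ΔM|) = 10^1.098 = 12.53

Star P is more luminous, by a factor of 12.5.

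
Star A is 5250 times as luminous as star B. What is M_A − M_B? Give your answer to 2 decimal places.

Pogson: ΔM = −2.5 log₁₀(ratio) = −2.5 log₁₀(5250) = −2.5 × 3.7202 = -9.300
Star A is brighter, so it has the smaller magnitude: the difference is negative.

M_A − M_B ≈ -9.30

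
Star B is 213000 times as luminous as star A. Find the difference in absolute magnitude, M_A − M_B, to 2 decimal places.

M_A − M_B ≈ 13.32

Pogson: ΔM = −2.5 log₁₀(ratio) = −2.5 log₁₀(213000) = −2.5 × 5.3284 = -13.321
Star B is brighter so has the smaller magnitude: M_A − M_B is positive.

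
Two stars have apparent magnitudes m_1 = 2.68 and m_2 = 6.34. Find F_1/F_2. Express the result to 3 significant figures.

F_1/F_2 ≈ 29.1

Δm = 2.68 − (6.34) = -3.66
Flux ratio = 10^(−0.4 Δm) = 10^(−0.4 × -3.66) = 10^1.464 = 29.11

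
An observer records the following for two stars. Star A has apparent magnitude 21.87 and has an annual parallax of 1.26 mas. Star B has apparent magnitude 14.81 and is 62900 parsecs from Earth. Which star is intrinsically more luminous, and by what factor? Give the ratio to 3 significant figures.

Star B is more luminous, by a factor of 4.19×10^6.

Star A: p = 1.26 mas = 1.26×10^-3″ → d = 1/p = 793.7 pc
Star A: M = m − 5 log₁₀ d + 5 = 21.87 − 5·2.8996 + 5 = 12.372
Star B: M = m − 5 log₁₀ d + 5 = 14.81 − 5·4.7987 + 5 = -4.183
ΔM = M_A − M_B = 12.372 − (-4.183) = 16.555; smaller M is more luminous → Star B.
L ratio = 10^(0.4 |ΔM|) = 10^6.622 = 4.188×10^6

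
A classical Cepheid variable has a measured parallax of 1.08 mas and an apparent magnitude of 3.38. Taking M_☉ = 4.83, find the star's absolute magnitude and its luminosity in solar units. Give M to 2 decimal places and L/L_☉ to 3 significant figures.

M ≈ -6.45; L/L_☉ ≈ 32600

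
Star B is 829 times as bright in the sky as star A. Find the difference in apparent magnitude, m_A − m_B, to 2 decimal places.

m_A − m_B ≈ 7.30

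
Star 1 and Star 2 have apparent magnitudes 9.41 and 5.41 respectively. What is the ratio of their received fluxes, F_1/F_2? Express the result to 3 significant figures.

Magnitude difference = 4.00
Flux ratio = 10^(−0.4 Δm) = 10^(−0.4 × 4.00) = 10^-1.600 = 0.02512

F_1/F_2 ≈ 0.0251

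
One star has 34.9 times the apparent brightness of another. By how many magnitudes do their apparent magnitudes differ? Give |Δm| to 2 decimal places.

Pogson: Δm = −2.5 log₁₀(ratio) = −2.5 log₁₀(34.9) = −2.5 × 1.5428 = -3.857

|Δm| ≈ 3.86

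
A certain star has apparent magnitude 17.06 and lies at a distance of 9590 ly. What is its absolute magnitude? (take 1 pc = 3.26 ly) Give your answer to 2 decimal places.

d = 9590 ly / 3.26 = 2942 pc
5 log₁₀(d/10 pc) = 5 log₁₀(2942) − 5 = 12.343
M = m − 5 log₁₀(d/10) = 17.06 − 12.343 = 4.717

M ≈ 4.72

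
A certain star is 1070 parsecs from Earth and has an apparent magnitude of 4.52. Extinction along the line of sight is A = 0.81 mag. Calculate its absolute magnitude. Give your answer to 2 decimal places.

M ≈ -6.44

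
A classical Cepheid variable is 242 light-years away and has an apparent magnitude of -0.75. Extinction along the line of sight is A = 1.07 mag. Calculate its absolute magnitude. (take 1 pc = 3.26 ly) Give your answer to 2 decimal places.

M ≈ -6.17

d = 242 ly / 3.26 = 74.23 pc
5 log₁₀(d/10 pc) = 5 log₁₀(74.23) − 5 = 4.353
M = m − 5 log₁₀(d/10) − A = -0.75 − 4.353 − 1.07 = -6.173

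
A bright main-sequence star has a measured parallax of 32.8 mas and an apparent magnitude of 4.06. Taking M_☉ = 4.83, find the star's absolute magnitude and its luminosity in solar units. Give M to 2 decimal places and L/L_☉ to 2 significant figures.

M ≈ 1.64; L/L_☉ ≈ 19

d = 1/p = 1000/32.8 mas = 30.49 pc
M = m − 5 log₁₀ d + 5 = 4.06 − 5·1.4841 + 5 = 1.639
M − M_☉ = 1.639 − 4.83 = -3.191
L/L_☉ = 10^(−0.4 × -3.191) = 18.89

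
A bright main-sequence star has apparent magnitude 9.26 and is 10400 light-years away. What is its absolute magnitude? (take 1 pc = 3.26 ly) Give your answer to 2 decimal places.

M ≈ -3.26

d = 10400 ly / 3.26 = 3190 pc
5 log₁₀(d/10 pc) = 5 log₁₀(3190) − 5 = 12.519
M = m − 5 log₁₀(d/10) = 9.26 − 12.519 = -3.259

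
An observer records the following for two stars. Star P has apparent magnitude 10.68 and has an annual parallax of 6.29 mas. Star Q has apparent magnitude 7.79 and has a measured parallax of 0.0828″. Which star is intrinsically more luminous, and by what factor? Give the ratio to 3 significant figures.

Star P: p = 6.29 mas = 6.29×10^-3″ → d = 1/p = 159.0 pc
Star P: M = m − 5 log₁₀ d + 5 = 10.68 − 5·2.2013 + 5 = 4.673
Star Q: d = 1/p = 1/0.0828″ = 12.08 pc
Star Q: M = m − 5 log₁₀ d + 5 = 7.79 − 5·1.0820 + 5 = 7.380
ΔM = M_P − M_Q = 4.673 − (7.380) = -2.707; smaller M is more luminous → Star P.
L ratio = 10^(0.4 |ΔM|) = 10^1.083 = 12.10

Star P is more luminous, by a factor of 12.1.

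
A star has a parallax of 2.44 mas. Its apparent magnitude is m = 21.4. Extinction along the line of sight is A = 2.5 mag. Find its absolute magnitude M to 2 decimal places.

M ≈ 10.84

p = 2.44 mas = 2.44×10^-3″ → d = 1/p = 409.8 pc
5 log₁₀(d/10 pc) = 5 log₁₀(409.8) − 5 = 8.063
M = m − 5 log₁₀(d/10) − A = 21.4 − 8.063 − 2.5 = 10.837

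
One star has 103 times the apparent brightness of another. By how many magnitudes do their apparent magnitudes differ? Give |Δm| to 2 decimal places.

Pogson: Δm = −2.5 log₁₀(ratio) = −2.5 log₁₀(103) = −2.5 × 2.0128 = -5.032

|Δm| ≈ 5.03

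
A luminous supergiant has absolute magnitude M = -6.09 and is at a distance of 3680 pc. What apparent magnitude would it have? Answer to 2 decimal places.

m ≈ 6.74

m = M + 5 log₁₀ d − 5 = -6.09 + 5·3.5658 − 5 = 6.739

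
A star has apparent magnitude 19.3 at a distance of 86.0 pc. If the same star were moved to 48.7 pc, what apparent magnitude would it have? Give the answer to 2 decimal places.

m ≈ 18.07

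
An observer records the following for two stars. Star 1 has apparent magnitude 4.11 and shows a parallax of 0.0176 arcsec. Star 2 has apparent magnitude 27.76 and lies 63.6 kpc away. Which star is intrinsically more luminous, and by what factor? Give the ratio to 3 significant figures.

Star 1 is more luminous, by a factor of 2300.

Star 1: d = 1/p = 1/0.0176″ = 56.82 pc
Star 1: M = m − 5 log₁₀ d + 5 = 4.11 − 5·1.7545 + 5 = 0.338
Star 2: d = 63.6 kpc = 63600 pc
Star 2: M = m − 5 log₁₀ d + 5 = 27.76 − 5·4.8035 + 5 = 8.743
ΔM = M_1 − M_2 = 0.338 − (8.743) = -8.405; smaller M is more luminous → Star 1.
L ratio = 10^(0.4 |ΔM|) = 10^3.362 = 2302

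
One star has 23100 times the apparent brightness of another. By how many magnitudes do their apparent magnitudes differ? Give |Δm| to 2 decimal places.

|Δm| ≈ 10.91

Pogson: Δm = −2.5 log₁₀(ratio) = −2.5 log₁₀(23100) = −2.5 × 4.3636 = -10.909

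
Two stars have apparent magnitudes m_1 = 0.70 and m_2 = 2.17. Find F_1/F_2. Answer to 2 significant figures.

Δm = 0.70 − (2.17) = -1.47
Flux ratio = 10^(−0.4 Δm) = 10^(−0.4 × -1.47) = 10^0.588 = 3.873

F_1/F_2 ≈ 3.9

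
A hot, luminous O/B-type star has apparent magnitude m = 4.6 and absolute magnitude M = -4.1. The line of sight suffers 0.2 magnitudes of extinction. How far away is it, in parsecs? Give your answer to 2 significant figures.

d ≈ 500 pc

m − M = 5 log₁₀(d/10 pc) + A  ⇒  4.6 − (-4.1) − 0.2 = 5 log₁₀(d/10)
8.500 = 5 log₁₀(d/10)
log₁₀ d = (m − M − A)/5 + 1 = 2.7000
d = 10^2.7000 = 501.2 pc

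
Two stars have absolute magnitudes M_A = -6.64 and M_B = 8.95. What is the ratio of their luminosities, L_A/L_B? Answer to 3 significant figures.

L_A/L_B ≈ 1.72×10^6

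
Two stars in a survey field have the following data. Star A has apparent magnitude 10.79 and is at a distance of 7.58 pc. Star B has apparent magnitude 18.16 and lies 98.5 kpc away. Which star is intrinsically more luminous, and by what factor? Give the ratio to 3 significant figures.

Star A: M = m − 5 log₁₀ d + 5 = 10.79 − 5·0.8797 + 5 = 11.392
Star B: d = 98.5 kpc = 98500 pc
Star B: M = m − 5 log₁₀ d + 5 = 18.16 − 5·4.9934 + 5 = -1.807
ΔM = M_A − M_B = 11.392 − (-1.807) = 13.199; smaller M is more luminous → Star B.
L ratio = 10^(0.4 |ΔM|) = 10^5.280 = 190300

Star B is more luminous, by a factor of 190000.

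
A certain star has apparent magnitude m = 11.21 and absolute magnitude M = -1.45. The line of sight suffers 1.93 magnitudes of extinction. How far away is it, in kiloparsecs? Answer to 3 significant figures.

m − M = 5 log₁₀(d/10 pc) + A  ⇒  11.21 − (-1.45) − 1.93 = 5 log₁₀(d/10)
10.730 = 5 log₁₀(d/10)
log₁₀ d = (m − M − A)/5 + 1 = 3.1460
d = 10^3.1460 = 1400 pc
= 1.400 kpc

d ≈ 1.40 kpc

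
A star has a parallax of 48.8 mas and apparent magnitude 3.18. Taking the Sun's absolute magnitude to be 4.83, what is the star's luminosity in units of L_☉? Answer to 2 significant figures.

L/L_☉ ≈ 19

d = 1/p = 1000/48.8 mas = 20.49 pc
M = m − 5 log₁₀ d + 5 = 3.18 − 5·1.3116 + 5 = 1.622
M − M_☉ = 1.622 − 4.83 = -3.208
L/L_☉ = 10^(−0.4 × -3.208) = 19.19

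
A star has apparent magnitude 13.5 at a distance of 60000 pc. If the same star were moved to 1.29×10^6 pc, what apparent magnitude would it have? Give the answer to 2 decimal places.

m ≈ 20.16

Flux ∝ 1/d², so Δm = 5 log₁₀(d₂/d₁) = 5 log₁₀(1.29×10^6/60000) = 6.662
m₂ = m₁ + Δm = 13.5 + (6.662) = 20.162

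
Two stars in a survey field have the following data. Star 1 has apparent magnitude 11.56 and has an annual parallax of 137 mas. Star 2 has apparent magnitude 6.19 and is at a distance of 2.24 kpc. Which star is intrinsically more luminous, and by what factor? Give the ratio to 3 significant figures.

Star 1: p = 137 mas = 0.137″ → d = 1/p = 7.299 pc
Star 1: M = m − 5 log₁₀ d + 5 = 11.56 − 5·0.8633 + 5 = 12.244
Star 2: d = 2.24 kpc = 2240 pc
Star 2: M = m − 5 log₁₀ d + 5 = 6.19 − 5·3.3502 + 5 = -5.561
ΔM = M_1 − M_2 = 12.244 − (-5.561) = 17.805; smaller M is more luminous → Star 2.
L ratio = 10^(0.4 |ΔM|) = 10^7.122 = 1.324×10^7

Star 2 is more luminous, by a factor of 1.32×10^7.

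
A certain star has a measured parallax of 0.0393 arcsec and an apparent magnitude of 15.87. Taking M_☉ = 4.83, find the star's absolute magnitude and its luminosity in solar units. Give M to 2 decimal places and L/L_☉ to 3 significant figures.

d = 1/p = 1/0.0393″ = 25.45 pc
M = m − 5 log₁₀ d + 5 = 15.87 − 5·1.4056 + 5 = 13.842
M − M_☉ = 13.842 − 4.83 = 9.012
L/L_☉ = 10^(−0.4 × 9.012) = 2.484×10^-4

M ≈ 13.84; L/L_☉ ≈ 2.48×10^-4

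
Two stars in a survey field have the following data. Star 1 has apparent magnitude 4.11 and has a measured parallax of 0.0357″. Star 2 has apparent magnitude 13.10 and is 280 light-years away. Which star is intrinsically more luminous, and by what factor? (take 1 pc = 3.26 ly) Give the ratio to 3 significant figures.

Star 1 is more luminous, by a factor of 420.

Star 1: d = 1/p = 1/0.0357″ = 28.01 pc
Star 1: M = m − 5 log₁₀ d + 5 = 4.11 − 5·1.4473 + 5 = 1.873
Star 2: d = 280 ly / 3.26 = 85.89 pc
Star 2: M = m − 5 log₁₀ d + 5 = 13.10 − 5·1.9339 + 5 = 8.430
ΔM = M_1 − M_2 = 1.873 − (8.430) = -6.557; smaller M is more luminous → Star 1.
L ratio = 10^(0.4 |ΔM|) = 10^2.623 = 419.5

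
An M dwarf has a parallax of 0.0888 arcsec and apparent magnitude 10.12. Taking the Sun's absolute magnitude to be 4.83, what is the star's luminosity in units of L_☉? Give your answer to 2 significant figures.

d = 1/p = 1/0.0888″ = 11.26 pc
M = m − 5 log₁₀ d + 5 = 10.12 − 5·1.0516 + 5 = 9.862
M − M_☉ = 9.862 − 4.83 = 5.032
L/L_☉ = 10^(−0.4 × 5.032) = 9.709×10^-3

L/L_☉ ≈ 9.7×10^-3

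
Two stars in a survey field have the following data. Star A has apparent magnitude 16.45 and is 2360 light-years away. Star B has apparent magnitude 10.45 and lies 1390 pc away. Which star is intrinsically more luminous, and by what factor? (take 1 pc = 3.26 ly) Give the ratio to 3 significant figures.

Star B is more luminous, by a factor of 926.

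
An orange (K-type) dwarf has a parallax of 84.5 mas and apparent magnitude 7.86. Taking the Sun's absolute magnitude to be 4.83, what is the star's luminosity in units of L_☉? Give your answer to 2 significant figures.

L/L_☉ ≈ 0.086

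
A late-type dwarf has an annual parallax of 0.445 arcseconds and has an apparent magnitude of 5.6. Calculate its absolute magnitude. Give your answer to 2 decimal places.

M ≈ 8.84

d = 1/p = 1/0.445″ = 2.247 pc
5 log₁₀(d/10 pc) = 5 log₁₀(2.247) − 5 = -3.242
M = m − 5 log₁₀(d/10) = 5.6 + 3.242 = 8.842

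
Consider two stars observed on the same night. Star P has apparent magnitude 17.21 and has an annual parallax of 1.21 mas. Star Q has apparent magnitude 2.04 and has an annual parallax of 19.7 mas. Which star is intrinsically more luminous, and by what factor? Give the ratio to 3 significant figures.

Star P: p = 1.21 mas = 1.21×10^-3″ → d = 1/p = 826.4 pc
Star P: M = m − 5 log₁₀ d + 5 = 17.21 − 5·2.9172 + 5 = 7.624
Star Q: p = 19.7 mas = 0.0197″ → d = 1/p = 50.76 pc
Star Q: M = m − 5 log₁₀ d + 5 = 2.04 − 5·1.7055 + 5 = -1.488
ΔM = M_P − M_Q = 7.624 − (-1.488) = 9.112; smaller M is more luminous → Star Q.
L ratio = 10^(0.4 |ΔM|) = 10^3.645 = 4412

Star Q is more luminous, by a factor of 4410.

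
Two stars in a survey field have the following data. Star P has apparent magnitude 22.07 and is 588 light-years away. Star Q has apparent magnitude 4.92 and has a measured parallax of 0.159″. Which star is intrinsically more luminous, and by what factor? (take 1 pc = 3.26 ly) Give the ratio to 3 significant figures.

Star P: d = 588 ly / 3.26 = 180.4 pc
Star P: M = m − 5 log₁₀ d + 5 = 22.07 − 5·2.2562 + 5 = 15.789
Star Q: d = 1/p = 1/0.159″ = 6.289 pc
Star Q: M = m − 5 log₁₀ d + 5 = 4.92 − 5·0.7986 + 5 = 5.927
ΔM = M_P − M_Q = 15.789 − (5.927) = 9.862; smaller M is more luminous → Star Q.
L ratio = 10^(0.4 |ΔM|) = 10^3.945 = 8808

Star Q is more luminous, by a factor of 8810.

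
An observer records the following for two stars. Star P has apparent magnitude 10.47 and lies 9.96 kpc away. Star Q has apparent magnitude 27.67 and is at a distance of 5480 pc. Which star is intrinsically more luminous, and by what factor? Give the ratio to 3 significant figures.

Star P is more luminous, by a factor of 2.51×10^7.

Star P: d = 9.96 kpc = 9960 pc
Star P: M = m − 5 log₁₀ d + 5 = 10.47 − 5·3.9983 + 5 = -4.521
Star Q: M = m − 5 log₁₀ d + 5 = 27.67 − 5·3.7388 + 5 = 13.976
ΔM = M_P − M_Q = -4.521 − (13.976) = -18.497; smaller M is more luminous → Star P.
L ratio = 10^(0.4 |ΔM|) = 10^7.399 = 2.506×10^7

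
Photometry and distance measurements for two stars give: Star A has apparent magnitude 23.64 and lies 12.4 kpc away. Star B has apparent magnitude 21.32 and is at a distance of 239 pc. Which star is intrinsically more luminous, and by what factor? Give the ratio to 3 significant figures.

Star A: d = 12.4 kpc = 12400 pc
Star A: M = m − 5 log₁₀ d + 5 = 23.64 − 5·4.0934 + 5 = 8.173
Star B: M = m − 5 log₁₀ d + 5 = 21.32 − 5·2.3784 + 5 = 14.428
ΔM = M_A − M_B = 8.173 − (14.428) = -6.255; smaller M is more luminous → Star A.
L ratio = 10^(0.4 |ΔM|) = 10^2.502 = 317.7

Star A is more luminous, by a factor of 318.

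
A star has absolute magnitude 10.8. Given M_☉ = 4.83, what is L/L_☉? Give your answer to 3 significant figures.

L/L_☉ ≈ 4.09×10^-3

M − M_☉ = 10.8 − 4.83 = 5.970
L/L_☉ = 10^(−0.4 (M − M_☉)) = 10^-2.388 = 4.093×10^-3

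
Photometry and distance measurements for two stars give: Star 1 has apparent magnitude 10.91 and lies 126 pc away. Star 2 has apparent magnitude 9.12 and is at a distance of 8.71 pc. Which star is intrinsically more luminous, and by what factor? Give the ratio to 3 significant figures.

Star 1 is more luminous, by a factor of 40.2.

Star 1: M = m − 5 log₁₀ d + 5 = 10.91 − 5·2.1004 + 5 = 5.408
Star 2: M = m − 5 log₁₀ d + 5 = 9.12 − 5·0.9400 + 5 = 9.420
ΔM = M_1 − M_2 = 5.408 − (9.420) = -4.012; smaller M is more luminous → Star 1.
L ratio = 10^(0.4 |ΔM|) = 10^1.605 = 40.24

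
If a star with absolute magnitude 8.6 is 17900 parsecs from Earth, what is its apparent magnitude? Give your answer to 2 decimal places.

m ≈ 24.86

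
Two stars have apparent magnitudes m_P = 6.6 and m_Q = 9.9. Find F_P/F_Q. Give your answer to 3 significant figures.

Magnitude difference = -3.3
Flux ratio = 10^(−0.4 Δm) = 10^(−0.4 × -3.3) = 10^1.320 = 20.89

F_P/F_Q ≈ 20.9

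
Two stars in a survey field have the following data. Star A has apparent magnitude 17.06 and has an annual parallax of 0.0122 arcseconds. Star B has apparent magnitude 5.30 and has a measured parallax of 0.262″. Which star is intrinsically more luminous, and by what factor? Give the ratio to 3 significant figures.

Star B is more luminous, by a factor of 110.

Star A: d = 1/p = 1/0.0122″ = 81.97 pc
Star A: M = m − 5 log₁₀ d + 5 = 17.06 − 5·1.9136 + 5 = 12.492
Star B: d = 1/p = 1/0.262″ = 3.817 pc
Star B: M = m − 5 log₁₀ d + 5 = 5.30 − 5·0.5817 + 5 = 7.392
ΔM = M_A − M_B = 12.492 − (7.392) = 5.100; smaller M is more luminous → Star B.
L ratio = 10^(0.4 |ΔM|) = 10^2.040 = 109.7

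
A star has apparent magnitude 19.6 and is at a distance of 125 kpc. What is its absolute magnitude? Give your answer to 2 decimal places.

d = 125 kpc = 125000 pc
5 log₁₀(d/10 pc) = 5 log₁₀(125000) − 5 = 20.485
M = m − 5 log₁₀(d/10) = 19.6 − 20.485 = -0.885

M ≈ -0.88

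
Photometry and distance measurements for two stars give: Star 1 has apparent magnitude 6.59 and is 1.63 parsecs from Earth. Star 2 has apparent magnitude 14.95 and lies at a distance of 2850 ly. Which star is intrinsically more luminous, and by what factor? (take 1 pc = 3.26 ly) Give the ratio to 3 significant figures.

Star 2 is more luminous, by a factor of 130.

Star 1: M = m − 5 log₁₀ d + 5 = 6.59 − 5·0.2122 + 5 = 10.529
Star 2: d = 2850 ly / 3.26 = 874.2 pc
Star 2: M = m − 5 log₁₀ d + 5 = 14.95 − 5·2.9416 + 5 = 5.242
ΔM = M_1 − M_2 = 10.529 − (5.242) = 5.287; smaller M is more luminous → Star 2.
L ratio = 10^(0.4 |ΔM|) = 10^2.115 = 130.3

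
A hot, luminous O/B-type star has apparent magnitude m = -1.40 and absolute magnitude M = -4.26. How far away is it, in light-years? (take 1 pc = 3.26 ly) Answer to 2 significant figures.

d ≈ 120 ly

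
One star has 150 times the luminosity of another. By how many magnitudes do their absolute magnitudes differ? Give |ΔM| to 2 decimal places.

Pogson: ΔM = −2.5 log₁₀(ratio) = −2.5 log₁₀(150) = −2.5 × 2.1761 = -5.440

|ΔM| ≈ 5.44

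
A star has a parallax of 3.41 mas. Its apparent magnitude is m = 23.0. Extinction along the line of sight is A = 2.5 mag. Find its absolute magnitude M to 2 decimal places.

p = 3.41 mas = 3.41×10^-3″ → d = 1/p = 293.3 pc
5 log₁₀(d/10 pc) = 5 log₁₀(293.3) − 5 = 7.336
M = m − 5 log₁₀(d/10) − A = 23.0 − 7.336 − 2.5 = 13.164

M ≈ 13.16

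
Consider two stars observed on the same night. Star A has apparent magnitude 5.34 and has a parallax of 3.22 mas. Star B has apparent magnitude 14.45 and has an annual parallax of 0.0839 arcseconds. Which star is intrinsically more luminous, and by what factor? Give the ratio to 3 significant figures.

Star A is more luminous, by a factor of 2.99×10^6.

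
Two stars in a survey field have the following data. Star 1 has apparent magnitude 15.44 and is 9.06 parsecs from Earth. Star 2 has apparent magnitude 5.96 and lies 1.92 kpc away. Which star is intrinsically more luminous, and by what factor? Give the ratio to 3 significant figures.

Star 2 is more luminous, by a factor of 2.78×10^8.

Star 1: M = m − 5 log₁₀ d + 5 = 15.44 − 5·0.9571 + 5 = 15.654
Star 2: d = 1.92 kpc = 1920 pc
Star 2: M = m − 5 log₁₀ d + 5 = 5.96 − 5·3.2833 + 5 = -5.457
ΔM = M_1 − M_2 = 15.654 − (-5.457) = 21.111; smaller M is more luminous → Star 2.
L ratio = 10^(0.4 |ΔM|) = 10^8.444 = 2.782×10^8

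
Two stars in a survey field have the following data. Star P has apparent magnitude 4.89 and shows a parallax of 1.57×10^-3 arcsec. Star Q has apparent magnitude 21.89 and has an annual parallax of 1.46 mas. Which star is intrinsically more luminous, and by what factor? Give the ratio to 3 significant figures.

Star P is more luminous, by a factor of 5.46×10^6.

Star P: d = 1/p = 1/1.57×10^-3″ = 636.9 pc
Star P: M = m − 5 log₁₀ d + 5 = 4.89 − 5·2.8041 + 5 = -4.131
Star Q: p = 1.46 mas = 1.46×10^-3″ → d = 1/p = 684.9 pc
Star Q: M = m − 5 log₁₀ d + 5 = 21.89 − 5·2.8356 + 5 = 12.712
ΔM = M_P − M_Q = -4.131 − (12.712) = -16.842; smaller M is more luminous → Star P.
L ratio = 10^(0.4 |ΔM|) = 10^6.737 = 5.456×10^6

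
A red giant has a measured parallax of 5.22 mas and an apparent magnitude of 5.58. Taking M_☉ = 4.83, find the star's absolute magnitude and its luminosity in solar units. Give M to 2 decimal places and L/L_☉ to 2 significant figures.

M ≈ -0.83; L/L_☉ ≈ 180

d = 1/p = 1000/5.22 mas = 191.6 pc
M = m − 5 log₁₀ d + 5 = 5.58 − 5·2.2823 + 5 = -0.832
M − M_☉ = -0.832 − 4.83 = -5.662
L/L_☉ = 10^(−0.4 × -5.662) = 183.9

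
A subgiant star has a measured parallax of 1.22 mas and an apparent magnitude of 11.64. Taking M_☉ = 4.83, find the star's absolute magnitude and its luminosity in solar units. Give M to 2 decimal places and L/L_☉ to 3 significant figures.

M ≈ 2.07; L/L_☉ ≈ 12.7

d = 1/p = 1000/1.22 mas = 819.7 pc
M = m − 5 log₁₀ d + 5 = 11.64 − 5·2.9136 + 5 = 2.072
M − M_☉ = 2.072 − 4.83 = -2.758
L/L_☉ = 10^(−0.4 × -2.758) = 12.68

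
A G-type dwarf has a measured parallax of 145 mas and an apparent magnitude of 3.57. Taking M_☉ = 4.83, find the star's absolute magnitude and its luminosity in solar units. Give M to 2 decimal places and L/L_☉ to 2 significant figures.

M ≈ 4.38; L/L_☉ ≈ 1.5

d = 1/p = 1000/145 mas = 6.897 pc
M = m − 5 log₁₀ d + 5 = 3.57 − 5·0.8386 + 5 = 4.377
M − M_☉ = 4.377 − 4.83 = -0.453
L/L_☉ = 10^(−0.4 × -0.453) = 1.518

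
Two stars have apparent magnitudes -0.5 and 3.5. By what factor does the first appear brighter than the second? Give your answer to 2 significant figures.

Magnitude difference = -4.0
Flux ratio = 10^(−0.4 Δm) = 10^(−0.4 × -4.0) = 10^1.600 = 39.81

40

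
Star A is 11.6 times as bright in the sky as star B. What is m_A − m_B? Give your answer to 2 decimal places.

Pogson: Δm = −2.5 log₁₀(ratio) = −2.5 log₁₀(11.6) = −2.5 × 1.0645 = -2.661
Star A is brighter, so it has the smaller magnitude: the difference is negative.

m_A − m_B ≈ -2.66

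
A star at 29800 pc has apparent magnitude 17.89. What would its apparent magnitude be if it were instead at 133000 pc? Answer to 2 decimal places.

Flux ∝ 1/d², so Δm = 5 log₁₀(d₂/d₁) = 5 log₁₀(133000/29800) = 3.248
m₂ = m₁ + Δm = 17.89 + (3.248) = 21.138

m ≈ 21.14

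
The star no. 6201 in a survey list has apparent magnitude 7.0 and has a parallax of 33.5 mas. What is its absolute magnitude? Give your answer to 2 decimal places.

p = 33.5 mas = 0.0335″ → d = 1/p = 29.85 pc
5 log₁₀(d/10 pc) = 5 log₁₀(29.85) − 5 = 2.375
M = m − 5 log₁₀(d/10) = 7.0 − 2.375 = 4.625

M ≈ 4.63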